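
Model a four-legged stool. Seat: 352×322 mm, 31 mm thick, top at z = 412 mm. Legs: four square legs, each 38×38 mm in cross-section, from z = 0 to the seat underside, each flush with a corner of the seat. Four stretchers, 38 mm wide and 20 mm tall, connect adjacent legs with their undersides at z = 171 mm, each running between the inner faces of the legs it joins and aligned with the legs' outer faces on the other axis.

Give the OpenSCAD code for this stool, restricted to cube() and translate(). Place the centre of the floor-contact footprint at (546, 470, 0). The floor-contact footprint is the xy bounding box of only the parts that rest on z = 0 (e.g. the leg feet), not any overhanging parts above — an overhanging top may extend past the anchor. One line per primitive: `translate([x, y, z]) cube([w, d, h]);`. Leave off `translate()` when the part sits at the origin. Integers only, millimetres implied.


translate([370, 309, 381]) cube([352, 322, 31]);
translate([370, 309, 0]) cube([38, 38, 381]);
translate([684, 309, 0]) cube([38, 38, 381]);
translate([370, 593, 0]) cube([38, 38, 381]);
translate([684, 593, 0]) cube([38, 38, 381]);
translate([408, 309, 171]) cube([276, 38, 20]);
translate([408, 593, 171]) cube([276, 38, 20]);
translate([370, 347, 171]) cube([38, 246, 20]);
translate([684, 347, 171]) cube([38, 246, 20]);


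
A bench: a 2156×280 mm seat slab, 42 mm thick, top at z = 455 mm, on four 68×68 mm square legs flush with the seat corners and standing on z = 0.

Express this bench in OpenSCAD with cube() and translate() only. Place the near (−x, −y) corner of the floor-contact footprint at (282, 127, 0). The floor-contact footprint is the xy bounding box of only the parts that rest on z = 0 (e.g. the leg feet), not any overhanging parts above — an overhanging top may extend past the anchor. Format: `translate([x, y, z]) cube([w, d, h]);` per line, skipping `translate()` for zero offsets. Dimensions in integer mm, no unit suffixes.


// leg_h = 455 − 42 = 413
translate([282, 127, 413]) cube([2156, 280, 42]);
translate([282, 127, 0]) cube([68, 68, 413]);
translate([282, 339, 0]) cube([68, 68, 413]);
translate([2370, 127, 0]) cube([68, 68, 413]);
translate([2370, 339, 0]) cube([68, 68, 413]);


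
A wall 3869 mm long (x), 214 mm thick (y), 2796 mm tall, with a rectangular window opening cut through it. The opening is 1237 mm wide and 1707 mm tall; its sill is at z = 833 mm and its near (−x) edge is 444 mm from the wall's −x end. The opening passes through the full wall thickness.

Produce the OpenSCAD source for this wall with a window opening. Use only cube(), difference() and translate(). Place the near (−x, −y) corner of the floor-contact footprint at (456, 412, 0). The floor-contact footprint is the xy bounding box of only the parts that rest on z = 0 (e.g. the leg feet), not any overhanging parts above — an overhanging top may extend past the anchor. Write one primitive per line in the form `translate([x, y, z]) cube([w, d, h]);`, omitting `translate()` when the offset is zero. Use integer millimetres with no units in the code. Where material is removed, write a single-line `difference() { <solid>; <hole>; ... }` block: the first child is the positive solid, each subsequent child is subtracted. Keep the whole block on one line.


difference() { translate([456, 412, 0]) cube([3869, 214, 2796]); translate([900, 412, 833]) cube([1237, 214, 1707]); }


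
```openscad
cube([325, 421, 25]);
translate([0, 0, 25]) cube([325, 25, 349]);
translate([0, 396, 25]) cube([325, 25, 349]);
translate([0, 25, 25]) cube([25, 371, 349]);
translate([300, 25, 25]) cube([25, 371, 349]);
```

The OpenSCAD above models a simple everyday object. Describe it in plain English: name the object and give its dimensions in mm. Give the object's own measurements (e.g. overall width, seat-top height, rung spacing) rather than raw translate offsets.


An open-topped rectangular box: outside dimensions 325×421×374 mm, with a uniform wall and base thickness of 25 mm. The base is a full 325×421 slab on the floor; four walls sit on top of the base. The front and back walls (the −y and +y sides) span the full width; the two side walls fit between them.


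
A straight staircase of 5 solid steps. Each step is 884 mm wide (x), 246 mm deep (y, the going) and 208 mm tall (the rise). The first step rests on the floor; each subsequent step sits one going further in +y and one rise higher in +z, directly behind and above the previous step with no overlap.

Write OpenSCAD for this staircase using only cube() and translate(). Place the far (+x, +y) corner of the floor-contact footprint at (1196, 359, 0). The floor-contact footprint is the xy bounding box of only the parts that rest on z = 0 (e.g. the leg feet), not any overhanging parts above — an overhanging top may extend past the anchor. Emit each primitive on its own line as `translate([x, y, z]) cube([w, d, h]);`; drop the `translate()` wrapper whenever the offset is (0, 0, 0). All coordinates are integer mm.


translate([312, 113, 0]) cube([884, 246, 208]);
translate([312, 359, 208]) cube([884, 246, 208]);
translate([312, 605, 416]) cube([884, 246, 208]);
translate([312, 851, 624]) cube([884, 246, 208]);
translate([312, 1097, 832]) cube([884, 246, 208]);


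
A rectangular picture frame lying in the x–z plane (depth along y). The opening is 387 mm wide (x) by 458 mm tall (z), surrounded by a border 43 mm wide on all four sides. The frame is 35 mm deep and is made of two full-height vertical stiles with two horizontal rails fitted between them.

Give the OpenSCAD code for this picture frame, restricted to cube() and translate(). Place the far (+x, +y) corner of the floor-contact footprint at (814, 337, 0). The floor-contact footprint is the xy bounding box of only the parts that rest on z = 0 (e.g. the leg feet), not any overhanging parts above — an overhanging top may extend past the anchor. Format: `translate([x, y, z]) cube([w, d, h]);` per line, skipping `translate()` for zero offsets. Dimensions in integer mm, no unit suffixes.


translate([341, 302, 0]) cube([43, 35, 544]);
translate([771, 302, 0]) cube([43, 35, 544]);
translate([384, 302, 0]) cube([387, 35, 43]);
translate([384, 302, 501]) cube([387, 35, 43]);


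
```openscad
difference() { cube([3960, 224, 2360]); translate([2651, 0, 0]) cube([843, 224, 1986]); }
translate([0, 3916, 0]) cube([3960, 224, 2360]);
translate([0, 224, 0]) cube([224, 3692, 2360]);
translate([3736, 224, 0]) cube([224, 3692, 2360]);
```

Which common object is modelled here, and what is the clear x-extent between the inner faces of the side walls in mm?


A single room. The interior width is 3512 mm.

Four walls enclosing a rectangle with a door in the front wall — a room. Outside width 3960 minus two 224 mm walls gives 3512 mm.


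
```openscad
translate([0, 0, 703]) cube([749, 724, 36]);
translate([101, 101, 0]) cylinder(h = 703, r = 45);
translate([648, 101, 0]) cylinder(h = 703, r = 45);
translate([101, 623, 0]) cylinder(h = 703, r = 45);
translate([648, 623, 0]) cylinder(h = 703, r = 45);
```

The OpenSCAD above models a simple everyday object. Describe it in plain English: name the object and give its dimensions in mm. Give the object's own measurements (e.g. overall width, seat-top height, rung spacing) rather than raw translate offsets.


A rectangular dining table. The top is 749×724×36 mm with its upper surface at z = 739 mm. It stands on four round legs of 90 mm diameter, each leg's bounding box inset 56 mm from the nearest pair of top edges, running from the floor to the underside of the top.


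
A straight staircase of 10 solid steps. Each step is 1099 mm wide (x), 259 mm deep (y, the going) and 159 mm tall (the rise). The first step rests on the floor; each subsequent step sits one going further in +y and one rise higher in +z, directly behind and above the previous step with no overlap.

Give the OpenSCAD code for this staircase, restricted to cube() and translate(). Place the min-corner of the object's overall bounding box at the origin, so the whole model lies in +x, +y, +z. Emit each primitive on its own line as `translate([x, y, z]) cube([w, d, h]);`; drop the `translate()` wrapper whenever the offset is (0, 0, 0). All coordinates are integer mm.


cube([1099, 259, 159]);
translate([0, 259, 159]) cube([1099, 259, 159]);
translate([0, 518, 318]) cube([1099, 259, 159]);
translate([0, 777, 477]) cube([1099, 259, 159]);
translate([0, 1036, 636]) cube([1099, 259, 159]);
translate([0, 1295, 795]) cube([1099, 259, 159]);
translate([0, 1554, 954]) cube([1099, 259, 159]);
translate([0, 1813, 1113]) cube([1099, 259, 159]);
translate([0, 2072, 1272]) cube([1099, 259, 159]);
translate([0, 2331, 1431]) cube([1099, 259, 159]);


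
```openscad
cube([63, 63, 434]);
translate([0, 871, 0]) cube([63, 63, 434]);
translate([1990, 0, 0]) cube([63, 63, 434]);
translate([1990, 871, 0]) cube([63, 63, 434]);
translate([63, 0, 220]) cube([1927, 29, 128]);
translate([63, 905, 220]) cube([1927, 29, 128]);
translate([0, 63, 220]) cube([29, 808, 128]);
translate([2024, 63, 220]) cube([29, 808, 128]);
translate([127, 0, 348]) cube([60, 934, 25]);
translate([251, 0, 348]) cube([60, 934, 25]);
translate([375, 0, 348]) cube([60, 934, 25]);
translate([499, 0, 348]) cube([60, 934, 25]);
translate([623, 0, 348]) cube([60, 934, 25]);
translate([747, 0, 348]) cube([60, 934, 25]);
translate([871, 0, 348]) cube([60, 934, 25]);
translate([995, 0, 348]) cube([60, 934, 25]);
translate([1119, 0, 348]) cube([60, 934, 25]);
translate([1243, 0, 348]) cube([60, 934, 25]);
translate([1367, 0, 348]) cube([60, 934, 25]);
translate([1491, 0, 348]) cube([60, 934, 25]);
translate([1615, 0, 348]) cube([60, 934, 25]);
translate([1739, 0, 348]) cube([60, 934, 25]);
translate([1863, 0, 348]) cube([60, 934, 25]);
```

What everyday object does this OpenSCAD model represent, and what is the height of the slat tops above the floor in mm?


A bed frame. The slat-top height is 373 mm.

Four posts, four rails, and a row of slats — a bed frame. Slats sit on the rails at z = 220 + 128 = 348; with slat thickness 25, the top is 373 mm.


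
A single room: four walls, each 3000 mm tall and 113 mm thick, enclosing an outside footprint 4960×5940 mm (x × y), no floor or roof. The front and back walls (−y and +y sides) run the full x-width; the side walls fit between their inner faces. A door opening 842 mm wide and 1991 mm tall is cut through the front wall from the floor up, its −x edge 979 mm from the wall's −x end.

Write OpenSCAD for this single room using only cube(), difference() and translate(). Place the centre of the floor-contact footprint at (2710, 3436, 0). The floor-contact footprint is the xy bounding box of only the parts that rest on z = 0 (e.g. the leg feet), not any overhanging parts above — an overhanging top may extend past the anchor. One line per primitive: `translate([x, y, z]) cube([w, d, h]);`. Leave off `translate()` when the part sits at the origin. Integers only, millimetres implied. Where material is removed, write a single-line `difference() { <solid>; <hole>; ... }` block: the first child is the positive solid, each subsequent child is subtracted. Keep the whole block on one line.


difference() { translate([230, 466, 0]) cube([4960, 113, 3000]); translate([1209, 466, 0]) cube([842, 113, 1991]); }
translate([230, 6293, 0]) cube([4960, 113, 3000]);
translate([230, 579, 0]) cube([113, 5714, 3000]);
translate([5077, 579, 0]) cube([113, 5714, 3000]);


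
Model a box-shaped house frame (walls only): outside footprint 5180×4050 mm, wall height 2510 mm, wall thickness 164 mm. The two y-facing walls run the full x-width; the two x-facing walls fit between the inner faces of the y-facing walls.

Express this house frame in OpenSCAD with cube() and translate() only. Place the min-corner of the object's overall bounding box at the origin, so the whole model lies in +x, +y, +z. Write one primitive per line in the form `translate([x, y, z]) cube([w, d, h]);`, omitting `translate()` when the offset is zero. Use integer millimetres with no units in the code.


cube([5180, 164, 2510]);
translate([0, 3886, 0]) cube([5180, 164, 2510]);
translate([0, 164, 0]) cube([164, 3722, 2510]);
translate([5016, 164, 0]) cube([164, 3722, 2510]);


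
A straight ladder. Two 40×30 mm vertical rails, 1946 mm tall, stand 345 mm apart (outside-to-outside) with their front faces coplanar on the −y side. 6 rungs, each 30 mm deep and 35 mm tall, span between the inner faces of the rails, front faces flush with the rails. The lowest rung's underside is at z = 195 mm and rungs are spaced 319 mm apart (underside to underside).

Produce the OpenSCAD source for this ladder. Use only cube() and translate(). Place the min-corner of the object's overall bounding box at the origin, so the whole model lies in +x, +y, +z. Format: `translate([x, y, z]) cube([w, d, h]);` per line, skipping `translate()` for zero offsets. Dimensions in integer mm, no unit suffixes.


cube([40, 30, 1946]);
translate([305, 0, 0]) cube([40, 30, 1946]);
translate([40, 0, 195]) cube([265, 30, 35]);
translate([40, 0, 514]) cube([265, 30, 35]);
translate([40, 0, 833]) cube([265, 30, 35]);
translate([40, 0, 1152]) cube([265, 30, 35]);
translate([40, 0, 1471]) cube([265, 30, 35]);
translate([40, 0, 1790]) cube([265, 30, 35]);


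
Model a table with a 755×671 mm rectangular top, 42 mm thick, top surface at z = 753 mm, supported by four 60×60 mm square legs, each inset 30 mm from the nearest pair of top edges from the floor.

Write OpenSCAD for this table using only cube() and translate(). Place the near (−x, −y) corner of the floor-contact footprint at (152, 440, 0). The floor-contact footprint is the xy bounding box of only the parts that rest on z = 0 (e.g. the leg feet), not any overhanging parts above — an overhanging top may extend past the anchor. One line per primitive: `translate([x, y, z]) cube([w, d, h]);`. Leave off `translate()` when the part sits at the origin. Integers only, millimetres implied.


// leg_h = 753 - 42 = 711
translate([122, 410, 711]) cube([755, 671, 42]);
translate([152, 440, 0]) cube([60, 60, 711]);
translate([787, 440, 0]) cube([60, 60, 711]);
translate([152, 991, 0]) cube([60, 60, 711]);
translate([787, 991, 0]) cube([60, 60, 711]);


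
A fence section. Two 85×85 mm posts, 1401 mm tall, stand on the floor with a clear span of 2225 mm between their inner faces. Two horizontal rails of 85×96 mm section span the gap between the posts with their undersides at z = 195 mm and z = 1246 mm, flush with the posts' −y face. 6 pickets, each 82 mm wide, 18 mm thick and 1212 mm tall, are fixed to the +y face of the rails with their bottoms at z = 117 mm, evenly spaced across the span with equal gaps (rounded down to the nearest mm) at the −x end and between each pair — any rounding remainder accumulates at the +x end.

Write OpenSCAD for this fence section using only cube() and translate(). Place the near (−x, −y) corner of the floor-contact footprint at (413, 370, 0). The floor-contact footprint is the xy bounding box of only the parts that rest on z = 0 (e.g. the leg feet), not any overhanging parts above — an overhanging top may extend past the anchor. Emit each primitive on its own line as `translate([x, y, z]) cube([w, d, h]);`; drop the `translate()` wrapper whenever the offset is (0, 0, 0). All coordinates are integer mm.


translate([413, 370, 0]) cube([85, 85, 1401]);
translate([2723, 370, 0]) cube([85, 85, 1401]);
translate([498, 370, 195]) cube([2225, 85, 96]);
translate([498, 370, 1246]) cube([2225, 85, 96]);
translate([745, 455, 117]) cube([82, 18, 1212]);
translate([1074, 455, 117]) cube([82, 18, 1212]);
translate([1403, 455, 117]) cube([82, 18, 1212]);
translate([1732, 455, 117]) cube([82, 18, 1212]);
translate([2061, 455, 117]) cube([82, 18, 1212]);
translate([2390, 455, 117]) cube([82, 18, 1212]);


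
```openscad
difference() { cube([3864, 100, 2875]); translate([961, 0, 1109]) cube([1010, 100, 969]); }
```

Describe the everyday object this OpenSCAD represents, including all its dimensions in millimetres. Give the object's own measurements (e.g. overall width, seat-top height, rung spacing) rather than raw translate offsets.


A wall 3864 mm long (x), 100 mm thick (y), 2875 mm tall, with a rectangular window opening cut through it. The opening is 1010 mm wide and 969 mm tall; its sill is at z = 1109 mm and its near (−x) edge is 961 mm from the wall's −x end. The opening passes through the full wall thickness.


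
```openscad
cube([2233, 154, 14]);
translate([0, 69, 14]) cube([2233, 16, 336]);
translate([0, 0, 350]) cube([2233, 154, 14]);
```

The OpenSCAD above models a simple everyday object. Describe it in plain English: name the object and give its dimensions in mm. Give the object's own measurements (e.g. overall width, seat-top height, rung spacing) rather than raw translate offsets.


An I-beam lying along x, 2233 mm long. Overall section height 364 mm. Two flanges 154 mm wide (y) and 14 mm thick, one on the floor and one at the top; a web 16 mm thick runs between them, centred on the flange width.


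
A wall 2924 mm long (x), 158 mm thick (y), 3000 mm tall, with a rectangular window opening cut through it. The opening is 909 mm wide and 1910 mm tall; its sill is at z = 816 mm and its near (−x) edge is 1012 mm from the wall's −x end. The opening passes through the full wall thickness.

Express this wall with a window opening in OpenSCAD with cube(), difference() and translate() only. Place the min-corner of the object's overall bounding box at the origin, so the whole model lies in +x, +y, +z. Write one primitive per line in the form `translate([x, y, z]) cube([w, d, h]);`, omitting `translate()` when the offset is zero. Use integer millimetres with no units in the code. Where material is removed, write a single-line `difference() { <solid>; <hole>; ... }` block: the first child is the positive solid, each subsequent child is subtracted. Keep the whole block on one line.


difference() { cube([2924, 158, 3000]); translate([1012, 0, 816]) cube([909, 158, 1910]); }


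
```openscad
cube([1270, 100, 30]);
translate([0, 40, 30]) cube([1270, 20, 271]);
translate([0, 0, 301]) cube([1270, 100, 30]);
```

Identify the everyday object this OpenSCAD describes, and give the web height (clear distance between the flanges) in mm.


An I-beam. The web height is 271 mm.

Two wide flanges with a thin centred web — an I-beam. Overall 331 mm minus two 30 mm flanges gives a web of 331 − 2·30 = 271 mm.


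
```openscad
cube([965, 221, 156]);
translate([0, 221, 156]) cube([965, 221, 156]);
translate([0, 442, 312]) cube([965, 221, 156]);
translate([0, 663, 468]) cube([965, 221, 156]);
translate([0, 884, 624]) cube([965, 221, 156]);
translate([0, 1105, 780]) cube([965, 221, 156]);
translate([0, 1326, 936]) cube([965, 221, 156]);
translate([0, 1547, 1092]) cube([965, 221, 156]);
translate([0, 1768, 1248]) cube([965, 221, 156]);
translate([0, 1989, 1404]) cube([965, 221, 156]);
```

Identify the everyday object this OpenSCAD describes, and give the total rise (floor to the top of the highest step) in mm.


A staircase. The total rise is 1560 mm.

10 identical blocks, each offset up and back from the previous — a staircase. Each step is 156 mm tall and there are 10 of them, so the total rise is 10 × 156 = 1560 mm.


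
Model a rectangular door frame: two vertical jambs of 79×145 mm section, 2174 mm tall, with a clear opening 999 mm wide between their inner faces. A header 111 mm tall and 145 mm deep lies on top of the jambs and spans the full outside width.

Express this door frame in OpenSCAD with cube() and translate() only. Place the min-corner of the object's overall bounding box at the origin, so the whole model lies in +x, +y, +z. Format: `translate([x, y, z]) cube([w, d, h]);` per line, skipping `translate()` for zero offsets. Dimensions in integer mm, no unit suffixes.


cube([79, 145, 2174]);
translate([1078, 0, 0]) cube([79, 145, 2174]);
translate([0, 0, 2174]) cube([1157, 145, 111]);


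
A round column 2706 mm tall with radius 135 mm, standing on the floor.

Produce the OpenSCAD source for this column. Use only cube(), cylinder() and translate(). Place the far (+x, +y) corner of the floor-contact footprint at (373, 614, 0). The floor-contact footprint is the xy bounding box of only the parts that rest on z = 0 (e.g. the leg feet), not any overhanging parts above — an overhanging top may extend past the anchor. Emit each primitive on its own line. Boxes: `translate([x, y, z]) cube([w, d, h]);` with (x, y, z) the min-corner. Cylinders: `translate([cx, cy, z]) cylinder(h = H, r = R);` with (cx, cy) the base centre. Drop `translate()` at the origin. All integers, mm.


translate([238, 479, 0]) cylinder(h = 2706, r = 135);


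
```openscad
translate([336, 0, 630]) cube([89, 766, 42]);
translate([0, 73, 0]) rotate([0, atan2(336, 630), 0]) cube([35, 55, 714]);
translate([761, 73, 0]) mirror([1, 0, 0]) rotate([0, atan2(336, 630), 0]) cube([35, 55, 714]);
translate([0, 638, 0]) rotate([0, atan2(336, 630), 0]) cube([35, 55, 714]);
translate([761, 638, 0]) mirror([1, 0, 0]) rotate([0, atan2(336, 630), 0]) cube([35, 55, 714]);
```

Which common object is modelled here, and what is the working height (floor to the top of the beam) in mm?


A sawhorse. The overall height is 672 mm.

A beam across two mirrored pairs of raked legs — a sawhorse. The beam's underside is at z = 630 (matching the legs' vertical rise in atan2(336, 630)) and the beam is 42 mm tall, so its top is at 630 + 42 = 672 mm. The raked legs top out at the beam's underside, so that is the highest point.


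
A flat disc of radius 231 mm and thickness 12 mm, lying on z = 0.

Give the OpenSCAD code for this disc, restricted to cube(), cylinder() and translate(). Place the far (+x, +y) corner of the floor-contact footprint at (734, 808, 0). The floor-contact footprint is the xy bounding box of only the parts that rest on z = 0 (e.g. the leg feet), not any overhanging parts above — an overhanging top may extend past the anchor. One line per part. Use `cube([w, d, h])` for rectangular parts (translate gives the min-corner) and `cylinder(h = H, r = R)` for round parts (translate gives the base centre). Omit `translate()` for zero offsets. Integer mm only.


translate([503, 577, 0]) cylinder(h = 12, r = 231);


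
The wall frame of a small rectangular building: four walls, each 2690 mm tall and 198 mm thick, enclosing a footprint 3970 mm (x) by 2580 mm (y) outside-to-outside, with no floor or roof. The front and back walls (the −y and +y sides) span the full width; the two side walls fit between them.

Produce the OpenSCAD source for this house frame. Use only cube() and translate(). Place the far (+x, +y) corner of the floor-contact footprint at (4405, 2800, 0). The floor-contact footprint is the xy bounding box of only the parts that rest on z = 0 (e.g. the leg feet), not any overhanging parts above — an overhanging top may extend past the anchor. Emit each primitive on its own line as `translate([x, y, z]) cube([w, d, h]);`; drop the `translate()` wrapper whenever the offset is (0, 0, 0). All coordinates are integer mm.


translate([435, 220, 0]) cube([3970, 198, 2690]);
translate([435, 2602, 0]) cube([3970, 198, 2690]);
translate([435, 418, 0]) cube([198, 2184, 2690]);
translate([4207, 418, 0]) cube([198, 2184, 2690]);


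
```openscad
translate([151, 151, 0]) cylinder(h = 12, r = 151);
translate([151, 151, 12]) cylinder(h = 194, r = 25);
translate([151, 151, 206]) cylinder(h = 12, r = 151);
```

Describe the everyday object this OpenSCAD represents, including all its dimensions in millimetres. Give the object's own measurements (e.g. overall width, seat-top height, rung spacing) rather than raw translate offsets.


A spool: two coaxial disc flanges of radius 151 mm and thickness 12 mm, joined by a core cylinder of radius 25 mm and height 194 mm. The lower flange rests on z = 0 and the three cylinders share a vertical axis.


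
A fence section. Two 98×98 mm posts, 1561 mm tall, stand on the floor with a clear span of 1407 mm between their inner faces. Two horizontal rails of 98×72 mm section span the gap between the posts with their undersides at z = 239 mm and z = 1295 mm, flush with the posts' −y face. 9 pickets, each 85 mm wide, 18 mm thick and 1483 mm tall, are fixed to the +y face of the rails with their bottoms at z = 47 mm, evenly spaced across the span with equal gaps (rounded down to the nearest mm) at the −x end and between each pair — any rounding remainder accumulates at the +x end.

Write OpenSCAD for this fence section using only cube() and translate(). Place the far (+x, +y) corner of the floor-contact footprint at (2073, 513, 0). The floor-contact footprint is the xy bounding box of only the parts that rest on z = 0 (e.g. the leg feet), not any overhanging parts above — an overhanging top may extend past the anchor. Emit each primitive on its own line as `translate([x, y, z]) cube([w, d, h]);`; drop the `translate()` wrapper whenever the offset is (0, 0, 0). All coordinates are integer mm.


translate([470, 415, 0]) cube([98, 98, 1561]);
translate([1975, 415, 0]) cube([98, 98, 1561]);
translate([568, 415, 239]) cube([1407, 98, 72]);
translate([568, 415, 1295]) cube([1407, 98, 72]);
translate([632, 513, 47]) cube([85, 18, 1483]);
translate([781, 513, 47]) cube([85, 18, 1483]);
translate([930, 513, 47]) cube([85, 18, 1483]);
translate([1079, 513, 47]) cube([85, 18, 1483]);
translate([1228, 513, 47]) cube([85, 18, 1483]);
translate([1377, 513, 47]) cube([85, 18, 1483]);
translate([1526, 513, 47]) cube([85, 18, 1483]);
translate([1675, 513, 47]) cube([85, 18, 1483]);
translate([1824, 513, 47]) cube([85, 18, 1483]);


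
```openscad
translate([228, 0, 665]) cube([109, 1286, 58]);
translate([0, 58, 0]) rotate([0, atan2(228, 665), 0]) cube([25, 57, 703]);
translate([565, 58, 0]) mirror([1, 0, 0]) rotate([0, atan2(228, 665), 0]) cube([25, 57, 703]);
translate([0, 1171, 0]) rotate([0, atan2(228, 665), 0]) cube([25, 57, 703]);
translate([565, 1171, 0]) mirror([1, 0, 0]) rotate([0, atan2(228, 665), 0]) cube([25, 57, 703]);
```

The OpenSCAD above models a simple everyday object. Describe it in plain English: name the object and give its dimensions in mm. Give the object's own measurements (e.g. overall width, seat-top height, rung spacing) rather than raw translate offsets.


A sawhorse. A 109×1286×58 mm beam (x, y, z) sits on two A-frame leg pairs. Each pair is two raked legs of 25×57 mm section (57 mm along y) splaying symmetrically in x. Each leg rises 665 mm vertically over 228 mm of horizontal reach and is 703 mm long along its own axis. Every leg's outer bottom edge rests on the floor and its outer top edge meets a bottom edge of the beam — the left legs (tilting toward +x) meet the beam's −x bottom edge, the right legs (their mirror images, tilting toward −x) meet its +x bottom edge — so the leg tops tuck under the beam, the beam's underside is 665 mm above the floor, and the feet are 565 mm apart outside-to-outside with the beam centred between them. The two leg pairs are set in 58 mm from either end of the beam.


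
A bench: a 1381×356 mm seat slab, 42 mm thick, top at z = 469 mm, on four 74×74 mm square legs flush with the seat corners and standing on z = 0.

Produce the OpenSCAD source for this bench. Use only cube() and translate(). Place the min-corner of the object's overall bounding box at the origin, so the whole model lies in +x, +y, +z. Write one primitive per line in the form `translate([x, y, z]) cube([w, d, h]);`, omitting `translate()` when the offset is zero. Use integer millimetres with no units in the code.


translate([0, 0, 427]) cube([1381, 356, 42]);
cube([74, 74, 427]);
translate([0, 282, 0]) cube([74, 74, 427]);
translate([1307, 0, 0]) cube([74, 74, 427]);
translate([1307, 282, 0]) cube([74, 74, 427]);


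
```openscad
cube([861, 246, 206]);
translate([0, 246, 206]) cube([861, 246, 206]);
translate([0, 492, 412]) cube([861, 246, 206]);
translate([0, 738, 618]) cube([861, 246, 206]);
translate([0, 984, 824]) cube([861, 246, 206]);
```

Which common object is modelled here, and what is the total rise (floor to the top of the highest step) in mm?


A staircase. The total rise is 1030 mm.

5 identical blocks, each offset up and back from the previous — a staircase. Each step is 206 mm tall and there are 5 of them, so the total rise is 5 × 206 = 1030 mm.


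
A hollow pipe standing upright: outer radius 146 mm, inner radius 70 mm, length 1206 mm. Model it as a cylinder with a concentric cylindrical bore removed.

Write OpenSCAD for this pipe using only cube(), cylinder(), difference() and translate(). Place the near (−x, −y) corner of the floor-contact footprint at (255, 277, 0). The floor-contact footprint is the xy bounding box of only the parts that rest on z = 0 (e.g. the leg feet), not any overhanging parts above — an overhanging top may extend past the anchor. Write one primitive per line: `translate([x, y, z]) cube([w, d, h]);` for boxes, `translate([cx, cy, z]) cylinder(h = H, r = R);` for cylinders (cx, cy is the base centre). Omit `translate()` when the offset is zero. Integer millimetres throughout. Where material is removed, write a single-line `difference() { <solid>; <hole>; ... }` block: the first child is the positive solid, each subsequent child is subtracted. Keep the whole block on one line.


difference() { translate([401, 423, 0]) cylinder(h = 1206, r = 146); translate([401, 423, 0]) cylinder(h = 1206, r = 70); }


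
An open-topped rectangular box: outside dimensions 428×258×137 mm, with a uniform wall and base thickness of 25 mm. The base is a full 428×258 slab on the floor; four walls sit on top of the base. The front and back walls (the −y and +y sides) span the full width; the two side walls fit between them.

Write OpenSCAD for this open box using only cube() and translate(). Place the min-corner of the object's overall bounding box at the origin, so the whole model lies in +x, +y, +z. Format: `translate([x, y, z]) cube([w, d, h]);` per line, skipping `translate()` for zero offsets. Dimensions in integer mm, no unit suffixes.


cube([428, 258, 25]);
translate([0, 0, 25]) cube([428, 25, 112]);
translate([0, 233, 25]) cube([428, 25, 112]);
translate([0, 25, 25]) cube([25, 208, 112]);
translate([403, 25, 25]) cube([25, 208, 112]);


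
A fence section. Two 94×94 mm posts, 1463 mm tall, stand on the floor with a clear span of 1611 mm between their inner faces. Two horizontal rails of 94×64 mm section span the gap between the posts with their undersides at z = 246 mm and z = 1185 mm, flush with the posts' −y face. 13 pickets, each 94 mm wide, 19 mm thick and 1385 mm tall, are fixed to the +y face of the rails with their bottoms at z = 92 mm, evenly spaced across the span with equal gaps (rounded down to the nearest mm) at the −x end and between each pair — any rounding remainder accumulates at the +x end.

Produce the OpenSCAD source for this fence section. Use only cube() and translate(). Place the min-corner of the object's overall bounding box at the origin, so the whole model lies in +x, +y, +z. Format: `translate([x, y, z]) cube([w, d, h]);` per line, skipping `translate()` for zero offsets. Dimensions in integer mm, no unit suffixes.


cube([94, 94, 1463]);
translate([1705, 0, 0]) cube([94, 94, 1463]);
translate([94, 0, 246]) cube([1611, 94, 64]);
translate([94, 0, 1185]) cube([1611, 94, 64]);
translate([121, 94, 92]) cube([94, 19, 1385]);
translate([242, 94, 92]) cube([94, 19, 1385]);
translate([363, 94, 92]) cube([94, 19, 1385]);
translate([484, 94, 92]) cube([94, 19, 1385]);
translate([605, 94, 92]) cube([94, 19, 1385]);
translate([726, 94, 92]) cube([94, 19, 1385]);
translate([847, 94, 92]) cube([94, 19, 1385]);
translate([968, 94, 92]) cube([94, 19, 1385]);
translate([1089, 94, 92]) cube([94, 19, 1385]);
translate([1210, 94, 92]) cube([94, 19, 1385]);
translate([1331, 94, 92]) cube([94, 19, 1385]);
translate([1452, 94, 92]) cube([94, 19, 1385]);
translate([1573, 94, 92]) cube([94, 19, 1385]);


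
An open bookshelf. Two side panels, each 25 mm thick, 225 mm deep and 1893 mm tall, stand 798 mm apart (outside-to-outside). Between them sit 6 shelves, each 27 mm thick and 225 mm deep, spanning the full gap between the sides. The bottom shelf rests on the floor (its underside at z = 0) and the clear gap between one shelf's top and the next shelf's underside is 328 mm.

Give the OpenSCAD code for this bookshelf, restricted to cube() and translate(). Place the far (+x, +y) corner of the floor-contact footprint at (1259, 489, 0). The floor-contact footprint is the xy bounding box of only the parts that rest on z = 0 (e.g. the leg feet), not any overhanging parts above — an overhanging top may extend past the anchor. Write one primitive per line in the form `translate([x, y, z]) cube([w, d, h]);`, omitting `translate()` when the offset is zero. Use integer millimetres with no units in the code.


translate([461, 264, 0]) cube([25, 225, 1893]);
translate([1234, 264, 0]) cube([25, 225, 1893]);
translate([486, 264, 0]) cube([748, 225, 27]);
translate([486, 264, 355]) cube([748, 225, 27]);
translate([486, 264, 710]) cube([748, 225, 27]);
translate([486, 264, 1065]) cube([748, 225, 27]);
translate([486, 264, 1420]) cube([748, 225, 27]);
translate([486, 264, 1775]) cube([748, 225, 27]);


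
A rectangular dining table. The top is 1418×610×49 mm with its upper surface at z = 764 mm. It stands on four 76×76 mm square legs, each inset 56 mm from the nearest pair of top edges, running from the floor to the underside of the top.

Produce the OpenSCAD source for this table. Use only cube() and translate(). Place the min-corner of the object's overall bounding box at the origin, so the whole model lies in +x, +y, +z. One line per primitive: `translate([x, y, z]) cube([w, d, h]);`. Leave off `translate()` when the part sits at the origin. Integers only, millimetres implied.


// leg_h = 764 - 49 = 715
translate([0, 0, 715]) cube([1418, 610, 49]);
translate([56, 56, 0]) cube([76, 76, 715]);
translate([1286, 56, 0]) cube([76, 76, 715]);
translate([56, 478, 0]) cube([76, 76, 715]);
translate([1286, 478, 0]) cube([76, 76, 715]);


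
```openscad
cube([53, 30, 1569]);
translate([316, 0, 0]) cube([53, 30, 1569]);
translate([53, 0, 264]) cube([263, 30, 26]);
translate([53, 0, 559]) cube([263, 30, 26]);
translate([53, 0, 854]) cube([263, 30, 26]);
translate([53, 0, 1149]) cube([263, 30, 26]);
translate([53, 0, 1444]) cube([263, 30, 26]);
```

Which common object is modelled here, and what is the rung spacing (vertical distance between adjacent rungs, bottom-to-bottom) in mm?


A ladder. The rung spacing is 295 mm.

Two tall 53×30 posts with 5 short bars between them — a ladder. Adjacent rungs sit at z = 264 and z = 559, so the spacing is 559 − 264 = 295 mm.


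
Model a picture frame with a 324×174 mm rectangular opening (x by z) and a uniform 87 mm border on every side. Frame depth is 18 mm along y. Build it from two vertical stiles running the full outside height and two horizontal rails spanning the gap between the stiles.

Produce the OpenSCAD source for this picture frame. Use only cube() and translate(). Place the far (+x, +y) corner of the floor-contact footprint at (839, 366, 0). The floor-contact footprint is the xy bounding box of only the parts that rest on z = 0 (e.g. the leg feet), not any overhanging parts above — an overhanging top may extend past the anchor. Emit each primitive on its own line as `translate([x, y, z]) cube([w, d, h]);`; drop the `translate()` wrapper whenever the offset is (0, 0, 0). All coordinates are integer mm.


translate([341, 348, 0]) cube([87, 18, 348]);
translate([752, 348, 0]) cube([87, 18, 348]);
translate([428, 348, 0]) cube([324, 18, 87]);
translate([428, 348, 261]) cube([324, 18, 87]);


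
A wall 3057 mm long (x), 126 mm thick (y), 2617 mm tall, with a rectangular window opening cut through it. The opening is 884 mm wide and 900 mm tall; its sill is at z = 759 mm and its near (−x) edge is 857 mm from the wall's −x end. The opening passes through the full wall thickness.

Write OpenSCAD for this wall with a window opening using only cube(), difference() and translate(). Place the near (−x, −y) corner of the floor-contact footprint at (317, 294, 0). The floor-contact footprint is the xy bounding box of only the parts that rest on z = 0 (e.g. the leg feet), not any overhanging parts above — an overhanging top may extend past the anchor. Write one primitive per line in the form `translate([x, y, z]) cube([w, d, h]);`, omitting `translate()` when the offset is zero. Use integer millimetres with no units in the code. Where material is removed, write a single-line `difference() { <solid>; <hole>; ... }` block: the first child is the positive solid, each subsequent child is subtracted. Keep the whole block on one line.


difference() { translate([317, 294, 0]) cube([3057, 126, 2617]); translate([1174, 294, 759]) cube([884, 126, 900]); }


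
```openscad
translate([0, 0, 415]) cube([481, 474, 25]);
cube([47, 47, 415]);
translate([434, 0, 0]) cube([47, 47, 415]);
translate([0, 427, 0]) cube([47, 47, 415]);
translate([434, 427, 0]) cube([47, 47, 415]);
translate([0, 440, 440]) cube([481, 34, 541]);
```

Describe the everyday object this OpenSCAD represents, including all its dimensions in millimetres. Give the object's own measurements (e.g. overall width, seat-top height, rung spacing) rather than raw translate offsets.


A chair. The seat is a 481×474×25 mm slab with its top at z = 440 mm, on four 47×47 mm corner legs (flush with the seat edges, standing on z = 0). A flat backrest 34 mm thick, 541 mm tall, spans the full seat width and rises from the seat top along its +y edge, rear face flush with the rear of the seat.


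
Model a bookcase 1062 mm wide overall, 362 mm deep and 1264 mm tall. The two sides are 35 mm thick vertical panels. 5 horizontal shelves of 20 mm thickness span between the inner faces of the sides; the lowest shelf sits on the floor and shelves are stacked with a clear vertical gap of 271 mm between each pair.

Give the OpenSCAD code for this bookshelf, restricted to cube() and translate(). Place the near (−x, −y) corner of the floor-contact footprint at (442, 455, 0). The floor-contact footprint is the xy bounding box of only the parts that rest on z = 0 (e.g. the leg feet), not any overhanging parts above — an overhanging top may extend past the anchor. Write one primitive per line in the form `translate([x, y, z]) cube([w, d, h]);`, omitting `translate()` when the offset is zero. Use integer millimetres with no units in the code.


translate([442, 455, 0]) cube([35, 362, 1264]);
translate([1469, 455, 0]) cube([35, 362, 1264]);
translate([477, 455, 0]) cube([992, 362, 20]);
translate([477, 455, 291]) cube([992, 362, 20]);
translate([477, 455, 582]) cube([992, 362, 20]);
translate([477, 455, 873]) cube([992, 362, 20]);
translate([477, 455, 1164]) cube([992, 362, 20]);


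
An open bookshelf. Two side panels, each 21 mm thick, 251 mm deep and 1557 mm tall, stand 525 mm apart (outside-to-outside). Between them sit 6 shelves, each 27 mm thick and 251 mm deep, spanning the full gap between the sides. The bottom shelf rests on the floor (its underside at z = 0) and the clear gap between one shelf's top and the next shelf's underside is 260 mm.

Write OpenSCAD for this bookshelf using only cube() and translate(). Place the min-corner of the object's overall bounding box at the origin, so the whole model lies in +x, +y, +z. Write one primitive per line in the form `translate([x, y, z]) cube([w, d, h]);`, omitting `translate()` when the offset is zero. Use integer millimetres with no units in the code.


cube([21, 251, 1557]);
translate([504, 0, 0]) cube([21, 251, 1557]);
translate([21, 0, 0]) cube([483, 251, 27]);
translate([21, 0, 287]) cube([483, 251, 27]);
translate([21, 0, 574]) cube([483, 251, 27]);
translate([21, 0, 861]) cube([483, 251, 27]);
translate([21, 0, 1148]) cube([483, 251, 27]);
translate([21, 0, 1435]) cube([483, 251, 27]);


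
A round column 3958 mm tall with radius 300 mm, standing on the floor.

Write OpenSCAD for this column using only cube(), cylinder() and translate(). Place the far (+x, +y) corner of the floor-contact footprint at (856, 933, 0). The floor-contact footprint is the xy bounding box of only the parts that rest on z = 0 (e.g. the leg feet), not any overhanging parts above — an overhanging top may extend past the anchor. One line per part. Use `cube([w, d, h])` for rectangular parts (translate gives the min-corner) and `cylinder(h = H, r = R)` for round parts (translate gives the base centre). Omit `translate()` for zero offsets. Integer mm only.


translate([556, 633, 0]) cylinder(h = 3958, r = 300);
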